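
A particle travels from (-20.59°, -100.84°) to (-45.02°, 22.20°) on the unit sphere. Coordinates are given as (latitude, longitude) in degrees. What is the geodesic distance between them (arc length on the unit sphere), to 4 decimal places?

With latitudes φ₁ = -20.590°, φ₂ = -45.020° and longitude difference Δλ = 123.040°:
cos c = sin φ₁ sin φ₂ + cos φ₁ cos φ₂ cos Δλ = (-0.3517)(-0.7074) + (0.9361)(0.7069)(-0.5452) = -0.11202,
so c = arccos(-0.11202) = 1.68305 rad.
On the unit sphere the arc length equals the central angle: 1.6830.

1.6830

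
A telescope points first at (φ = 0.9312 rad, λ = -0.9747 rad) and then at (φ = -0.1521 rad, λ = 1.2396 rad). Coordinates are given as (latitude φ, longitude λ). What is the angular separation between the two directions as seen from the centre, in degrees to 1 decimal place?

Let φ₁ = 0.9312 rad, φ₂ = -0.1521 rad, and Δλ = 2.2143 rad.
Haversine: a = sin²(Δφ/2) + cos φ₁ cos φ₂ sin²(Δλ/2) = 0.2658 + (0.5969)(0.9885)(0.8000) = 0.73778.
Central angle c = 2·arcsin(√a) = 2.06639 rad.
So the angular separation is 118.4°.

118.4°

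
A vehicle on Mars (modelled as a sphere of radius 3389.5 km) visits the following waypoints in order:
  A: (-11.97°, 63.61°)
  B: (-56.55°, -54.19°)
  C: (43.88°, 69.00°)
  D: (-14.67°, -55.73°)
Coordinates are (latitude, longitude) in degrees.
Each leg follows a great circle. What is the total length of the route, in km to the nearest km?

21426 km

Leg A→B: central angle 1.6493 rad, distance 5590.4 km.
Leg B→C: central angle 2.4912 rad, distance 8443.9 km.
Leg C→D: central angle 2.1807 rad, distance 7391.5 km.
Total: 5590.4 + 8443.9 + 7391.5 ≈ 21426 km.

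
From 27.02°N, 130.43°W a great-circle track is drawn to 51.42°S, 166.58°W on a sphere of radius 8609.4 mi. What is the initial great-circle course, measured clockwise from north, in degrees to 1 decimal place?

201.7°

With φ₁ = 0.4716, φ₂ = -0.8974, Δλ = -0.6309 rad, the forward-azimuth formula gives
θ = atan2( sin Δλ cos φ₂ , cos φ₁ sin φ₂ − sin φ₁ cos φ₂ cos Δλ ) = atan2(-0.3679, -0.9252) = -158.32°.
Adding 360° brings this into [0°, 360°): 201.7°.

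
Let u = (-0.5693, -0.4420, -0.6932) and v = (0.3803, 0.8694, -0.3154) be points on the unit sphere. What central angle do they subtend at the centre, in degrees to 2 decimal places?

112.47°

u·v = -0.3821; |u| = 1.0000, |v| = 1.0000.
cos θ = (u·v)/(|u||v|) = -0.3822, so θ = 112.47°.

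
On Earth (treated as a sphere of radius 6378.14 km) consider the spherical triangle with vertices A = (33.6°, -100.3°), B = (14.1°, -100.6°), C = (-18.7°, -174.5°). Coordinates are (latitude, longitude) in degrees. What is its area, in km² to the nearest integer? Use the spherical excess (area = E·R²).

Side lengths (central angles): a = 1.3932, b = 1.5334, c = 0.3404 rad; semiperimeter s = 1.6335.
By l'Huilier's theorem, tan(E/4) = √[tan(s/2) tan((s−a)/2) tan((s−b)/2) tan((s−c)/2)], giving spherical excess E = 0.2784 rad.
Area = E·R² = 0.2784 × (6378.14)² ≈ 11325053 km².

11325053 km²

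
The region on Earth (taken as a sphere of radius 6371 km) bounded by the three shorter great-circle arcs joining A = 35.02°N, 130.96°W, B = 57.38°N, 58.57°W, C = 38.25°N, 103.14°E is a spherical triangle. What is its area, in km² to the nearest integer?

Side lengths (central angles): a = 1.4510, b = 1.5926, c = 0.9060 rad; semiperimeter s = 1.9748.
By l'Huilier's theorem, tan(E/4) = √[tan(s/2) tan((s−a)/2) tan((s−b)/2) tan((s−c)/2)], giving spherical excess E = 0.8496 rad.
Area = E·R² = 0.8496 × (6371)² ≈ 34483804 km².

34483804 km²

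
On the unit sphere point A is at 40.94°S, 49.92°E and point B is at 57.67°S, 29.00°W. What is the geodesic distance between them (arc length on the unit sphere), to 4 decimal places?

Let φ₁ = -0.7145 rad, φ₂ = -1.0065 rad, and Δλ = -1.3774 rad.
cos c = sin φ₁ sin φ₂ + cos φ₁ cos φ₂ cos Δλ = (-0.6553)(-0.8450) + (0.7554)(0.5348)(0.1922) = 0.63133,
so c = arccos(0.63133) = 0.88753 rad.
On the unit sphere the arc length equals the central angle: 0.8875.

0.8875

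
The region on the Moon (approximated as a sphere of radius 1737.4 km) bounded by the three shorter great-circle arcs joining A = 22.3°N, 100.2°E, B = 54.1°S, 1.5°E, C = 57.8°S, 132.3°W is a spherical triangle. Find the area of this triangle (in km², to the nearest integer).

5922184 km²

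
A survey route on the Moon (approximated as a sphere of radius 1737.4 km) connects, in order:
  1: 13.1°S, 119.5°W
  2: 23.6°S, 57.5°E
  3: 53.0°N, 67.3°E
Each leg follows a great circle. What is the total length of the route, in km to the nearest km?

6679 km

Leg 1→2: central angle 2.4990 rad, distance 4341.8 km.
Leg 2→3: central angle 1.3452 rad, distance 2337.1 km.
Total: 4341.8 + 2337.1 ≈ 6679 km.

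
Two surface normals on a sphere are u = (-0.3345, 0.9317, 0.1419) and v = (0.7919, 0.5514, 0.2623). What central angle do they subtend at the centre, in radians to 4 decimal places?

1.2807 rad

u·v = 0.2861; |u| = 1.0000, |v| = 1.0000.
cos θ = (u·v)/(|u||v|) = 0.2861, so θ = 1.2807 rad.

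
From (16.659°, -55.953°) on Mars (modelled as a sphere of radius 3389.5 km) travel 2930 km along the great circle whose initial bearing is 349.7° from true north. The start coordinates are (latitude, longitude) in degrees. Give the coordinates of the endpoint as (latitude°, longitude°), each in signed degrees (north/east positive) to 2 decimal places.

64.57°, -74.42°

Angular distance δ = d/R = 2930/3389.5 = 0.86443 rad; initial bearing θ = 6.1034 rad.
sin φ₂ = sin φ₁ cos δ + cos φ₁ sin δ cos θ = (0.2867)(0.6491) + (0.9580)(0.7607)(0.9839) = 0.9031, so φ₂ = 64.57°.
Δλ = atan2(sin θ sin δ cos φ₁, cos δ − sin φ₁ sin φ₂) = atan2(-0.1303, 0.3902) = -18.469°.
λ₂ = -55.953° − 18.469° = -74.42°.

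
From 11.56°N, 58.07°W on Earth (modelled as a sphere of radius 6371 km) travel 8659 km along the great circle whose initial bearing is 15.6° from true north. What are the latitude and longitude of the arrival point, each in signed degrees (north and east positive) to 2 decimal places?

74.72°, 28.20°

Angular distance δ = d/R = 8659/6371 = 1.35913 rad; initial bearing θ = 0.2723 rad.
sin φ₂ = sin φ₁ cos δ + cos φ₁ sin δ cos θ = (0.2004)(0.2101) + (0.9797)(0.9777)(0.9632) = 0.9647, so φ₂ = 74.72°.
Δλ = atan2(sin θ sin δ cos φ₁, cos δ − sin φ₁ sin φ₂) = atan2(0.2576, 0.0168) = 86.273°.
λ₂ = -58.070° + 86.273° = 28.20°.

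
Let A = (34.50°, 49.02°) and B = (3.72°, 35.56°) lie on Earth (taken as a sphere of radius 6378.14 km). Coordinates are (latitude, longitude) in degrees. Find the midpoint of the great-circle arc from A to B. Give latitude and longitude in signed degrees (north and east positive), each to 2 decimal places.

19.23°, 41.65°

The central angle between A and B is δ = 0.5798 rad.
With f = 0.5, the slerp weights are sin((1−f)δ)/sin δ = 0.5218 and sin(fδ)/sin δ = 0.5218.
Weighted sum of the unit vectors: (0.5218)·(0.5405,0.6222,0.5664) + (0.5218)·(0.8118,0.5803,0.0649) = (0.7056, 0.6274, 0.3294).
Converting back: φ = atan2(z, √(x²+y²)) = 19.23°, λ = atan2(y, x) = 41.65°.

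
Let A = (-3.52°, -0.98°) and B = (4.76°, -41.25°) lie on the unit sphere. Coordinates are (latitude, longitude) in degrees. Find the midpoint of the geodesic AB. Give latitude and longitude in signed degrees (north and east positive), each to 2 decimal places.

Central angle δ = 0.7169 rad. Interpolating on the sphere with fraction f = 0.5:
P = [sin((1−f)δ)·A + sin(fδ)·B] / sin δ = 0.5339·A + 0.5339·B in Cartesian coordinates,
giving P = (0.9329, -0.3599, 0.0115), i.e. latitude 0.66°, longitude -21.10°.

0.66°, -21.10°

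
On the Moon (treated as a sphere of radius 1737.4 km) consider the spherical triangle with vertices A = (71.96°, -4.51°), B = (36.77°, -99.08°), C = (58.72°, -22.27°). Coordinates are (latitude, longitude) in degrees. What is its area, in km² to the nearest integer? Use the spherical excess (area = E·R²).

Side lengths (central angles): a = 0.9192, b = 0.2625, c = 0.9891 rad; semiperimeter s = 1.0854.
By l'Huilier's theorem, tan(E/4) = √[tan(s/2) tan((s−a)/2) tan((s−b)/2) tan((s−c)/2)], giving spherical excess E = 0.1299 rad.
Area = E·R² = 0.1299 × (1737.4)² ≈ 392162 km².

392162 km²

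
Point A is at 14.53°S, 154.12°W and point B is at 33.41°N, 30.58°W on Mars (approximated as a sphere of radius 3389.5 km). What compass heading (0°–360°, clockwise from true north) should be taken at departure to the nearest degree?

59°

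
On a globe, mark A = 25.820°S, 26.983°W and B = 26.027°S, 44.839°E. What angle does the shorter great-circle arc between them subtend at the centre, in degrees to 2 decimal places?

63.68°

In radians: φ₁ = -0.4506, φ₂ = -0.4543, Δλ = 71.822° = 1.2535 rad.
Haversine: a = sin²(Δφ/2) + cos φ₁ cos φ₂ sin²(Δλ/2) = 0.0000 + (0.9002)(0.8986)(0.3440) = 0.27827.
Central angle c = 2·arcsin(√a) = 1.11134 rad.
So the angular separation is 63.68°.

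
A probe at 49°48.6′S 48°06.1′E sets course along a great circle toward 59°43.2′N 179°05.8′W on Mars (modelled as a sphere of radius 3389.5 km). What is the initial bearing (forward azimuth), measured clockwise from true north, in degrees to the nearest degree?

Δλ = 132.802° = 2.3178 rad.
y = sin Δλ · cos φ₂ = (0.7337)(0.5042) = 0.3700
x = cos φ₁ sin φ₂ − sin φ₁ cos φ₂ cos Δλ = (0.6453)(0.8636) − (-0.7639)(0.5042)(-0.6795) = 0.2956
θ = atan2(y, x) = 51.38°, so the bearing is 51°.

51°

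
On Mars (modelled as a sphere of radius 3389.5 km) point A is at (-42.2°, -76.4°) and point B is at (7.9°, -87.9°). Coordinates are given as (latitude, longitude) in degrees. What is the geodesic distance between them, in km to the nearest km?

3028 km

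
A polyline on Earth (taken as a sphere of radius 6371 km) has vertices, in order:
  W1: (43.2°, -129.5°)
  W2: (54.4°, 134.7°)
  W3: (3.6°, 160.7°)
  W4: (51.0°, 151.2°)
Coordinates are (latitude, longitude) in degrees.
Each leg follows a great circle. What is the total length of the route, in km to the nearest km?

Leg W1→W2: central angle 1.0313 rad, distance 6570.3 km.
Leg W2→W3: central angle 0.9604 rad, distance 6118.4 km.
Leg W3→W4: central angle 0.8389 rad, distance 5344.8 km.
Total: 6570.3 + 6118.4 + 5344.8 ≈ 18033 km.

18033 km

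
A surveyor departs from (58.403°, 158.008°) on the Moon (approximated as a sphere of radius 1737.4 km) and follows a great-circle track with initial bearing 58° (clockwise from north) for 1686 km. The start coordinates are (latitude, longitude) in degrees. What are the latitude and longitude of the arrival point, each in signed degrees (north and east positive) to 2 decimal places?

Angular distance δ = d/R = 1686/1737.4 = 0.97042 rad; initial bearing θ = 1.0123 rad.
sin φ₂ = sin φ₁ cos δ + cos φ₁ sin δ cos θ = (0.8518)(0.5650) + (0.5239)(0.8251)(0.5299) = 0.7103, so φ₂ = 45.26°.
Δλ = atan2(sin θ sin δ cos φ₁, cos δ − sin φ₁ sin φ₂) = atan2(0.3666, -0.0400) = 96.233°.
λ₂ = 158.008° + 96.233° = 254.24° → -105.76° after wrapping to (−180°, 180°].

45.26°, -105.76°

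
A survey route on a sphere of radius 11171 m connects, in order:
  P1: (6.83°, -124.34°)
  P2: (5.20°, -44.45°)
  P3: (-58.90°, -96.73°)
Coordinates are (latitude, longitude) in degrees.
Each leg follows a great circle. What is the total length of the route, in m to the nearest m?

Leg P1→P2: central angle 1.3854 rad, distance 15476.1 m.
Leg P2→P3: central angle 1.3314 rad, distance 14873.1 m.
Total: 15476.1 + 14873.1 ≈ 30349 m.

30349 m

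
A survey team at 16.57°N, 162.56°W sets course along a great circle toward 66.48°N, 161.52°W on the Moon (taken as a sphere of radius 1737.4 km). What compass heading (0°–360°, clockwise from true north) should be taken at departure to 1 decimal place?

Δλ = 1.040° = 0.0182 rad.
y = sin Δλ · cos φ₂ = (0.0182)(0.3991) = 0.0072
x = cos φ₁ sin φ₂ − sin φ₁ cos φ₂ cos Δλ = (0.9585)(0.9169) − (0.2852)(0.3991)(0.9998) = 0.7651
θ = atan2(y, x) = 0.54°, so the bearing is 0.5°.

0.5°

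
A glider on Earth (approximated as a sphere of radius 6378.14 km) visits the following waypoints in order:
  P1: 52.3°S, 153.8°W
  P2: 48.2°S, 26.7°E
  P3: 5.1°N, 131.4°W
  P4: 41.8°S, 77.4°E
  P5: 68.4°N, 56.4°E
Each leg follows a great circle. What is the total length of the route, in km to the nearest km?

Leg P1→P2: central angle 1.3875 rad, distance 8849.8 km.
Leg P2→P3: central angle 2.3216 rad, distance 14807.7 km.
Leg P3→P4: central angle 2.3602 rad, distance 15053.7 km.
Leg P4→P5: central angle 1.9428 rad, distance 12391.7 km.
Total: 8849.8 + 14807.7 + 15053.7 + 12391.7 ≈ 51103 km.

51103 km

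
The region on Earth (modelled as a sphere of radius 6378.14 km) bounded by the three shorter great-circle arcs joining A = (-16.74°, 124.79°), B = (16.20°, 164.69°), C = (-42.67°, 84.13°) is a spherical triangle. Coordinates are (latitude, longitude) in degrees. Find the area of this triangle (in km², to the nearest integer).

Side lengths (central angles): a = 1.6441, b = 0.7534, c = 0.8955 rad; semiperimeter s = 1.6465.
By l'Huilier's theorem, tan(E/4) = √[tan(s/2) tan((s−a)/2) tan((s−b)/2) tan((s−c)/2)], giving spherical excess E = 0.0624 rad.
Area = E·R² = 0.0624 × (6378.14)² ≈ 2538339 km².

2538339 km²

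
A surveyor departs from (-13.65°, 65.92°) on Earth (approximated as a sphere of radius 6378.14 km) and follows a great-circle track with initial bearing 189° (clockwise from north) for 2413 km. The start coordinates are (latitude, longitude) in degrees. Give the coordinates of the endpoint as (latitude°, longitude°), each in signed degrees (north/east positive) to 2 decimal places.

-35.02°, 61.87°

Angular distance δ = d/R = 2413/6378.14 = 0.37832 rad; initial bearing θ = 3.2987 rad.
sin φ₂ = sin φ₁ cos δ + cos φ₁ sin δ cos θ = (-0.2360)(0.9293) + (0.9718)(0.3694)(-0.9877) = -0.5738, so φ₂ = -35.02°.
Δλ = atan2(sin θ sin δ cos φ₁, cos δ − sin φ₁ sin φ₂) = atan2(-0.0561, 0.7939) = -4.046°.
λ₂ = 65.920° − 4.046° = 61.87°.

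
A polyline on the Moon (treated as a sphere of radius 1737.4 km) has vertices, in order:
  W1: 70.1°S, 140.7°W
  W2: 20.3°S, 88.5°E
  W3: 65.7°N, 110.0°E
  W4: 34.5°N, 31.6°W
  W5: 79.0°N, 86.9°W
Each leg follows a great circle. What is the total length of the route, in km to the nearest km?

Leg W1→W2: central angle 1.4529 rad, distance 2524.3 km.
Leg W2→W3: central angle 1.5279 rad, distance 2654.5 km.
Leg W3→W4: central angle 1.3177 rad, distance 2289.3 km.
Leg W4→W5: central angle 0.8691 rad, distance 1510.0 km.
Total: 2524.3 + 2654.5 + 2289.3 + 1510.0 ≈ 8978 km.

8978 km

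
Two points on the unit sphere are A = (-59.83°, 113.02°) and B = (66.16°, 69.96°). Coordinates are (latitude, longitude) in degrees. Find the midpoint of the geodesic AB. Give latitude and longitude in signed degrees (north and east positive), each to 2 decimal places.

Central angle δ = 2.2684 rad. Interpolating on the sphere with fraction f = 0.5:
P = [sin((1−f)δ)·A + sin(fδ)·B] / sin δ = 1.1824·A + 1.1824·B in Cartesian coordinates,
giving P = (-0.0686, 0.9959, 0.0593), i.e. latitude 3.40°, longitude 93.94°.

3.40°, 93.94°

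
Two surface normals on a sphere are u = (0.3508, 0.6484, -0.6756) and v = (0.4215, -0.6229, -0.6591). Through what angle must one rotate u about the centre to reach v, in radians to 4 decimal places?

1.3804 rad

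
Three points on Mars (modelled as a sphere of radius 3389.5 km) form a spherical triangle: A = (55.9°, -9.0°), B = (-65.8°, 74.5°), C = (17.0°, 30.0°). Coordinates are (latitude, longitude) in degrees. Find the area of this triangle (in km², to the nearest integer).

Side lengths (central angles): a = 1.5579, b = 0.8516, c = 2.3881 rad; semiperimeter s = 2.3988.
By l'Huilier's theorem, tan(E/4) = √[tan(s/2) tan((s−a)/2) tan((s−b)/2) tan((s−c)/2)], giving spherical excess E = 0.3095 rad.
Area = E·R² = 0.3095 × (3389.5)² ≈ 3555263 km².

3555263 km²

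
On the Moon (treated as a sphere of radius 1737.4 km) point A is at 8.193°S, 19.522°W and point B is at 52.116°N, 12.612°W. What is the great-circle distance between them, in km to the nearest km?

1838 km

In radians: φ₁ = -0.1430, φ₂ = 0.9096, Δλ = 6.910° = 0.1206 rad.
cos c = sin φ₁ sin φ₂ + cos φ₁ cos φ₂ cos Δλ = (-0.1425)(0.7893) + (0.9898)(0.6141)(0.9927) = 0.49091,
so c = arccos(0.49091) = 1.05767 rad.
Distance = R·c = 1737.4 × 1.0577 ≈ 1838 km.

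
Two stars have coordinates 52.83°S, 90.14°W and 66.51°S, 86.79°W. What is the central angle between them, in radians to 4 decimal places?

0.2405 rad

With latitudes φ₁ = -52.830°, φ₂ = -66.510° and longitude difference Δλ = 3.350°:
cos c = sin φ₁ sin φ₂ + cos φ₁ cos φ₂ cos Δλ = (-0.7968)(-0.9171) + (0.6042)(0.3986)(0.9983) = 0.97122,
so c = arccos(0.97122) = 0.24049 rad.
So the angular separation is 0.2405 rad.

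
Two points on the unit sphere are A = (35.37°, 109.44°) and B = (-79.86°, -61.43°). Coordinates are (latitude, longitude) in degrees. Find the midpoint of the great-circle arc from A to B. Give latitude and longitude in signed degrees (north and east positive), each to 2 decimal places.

Central angle δ = 2.3625 rad. Interpolating on the sphere with fraction f = 0.5:
P = [sin((1−f)δ)·A + sin(fδ)·B] / sin δ = 1.3166·A + 1.3166·B in Cartesian coordinates,
giving P = (-0.2465, 0.8088, -0.5339), i.e. latitude -32.27°, longitude 106.95°.

-32.27°, 106.95°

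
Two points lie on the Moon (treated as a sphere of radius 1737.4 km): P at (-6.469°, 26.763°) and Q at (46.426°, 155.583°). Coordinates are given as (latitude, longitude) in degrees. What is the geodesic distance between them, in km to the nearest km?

With latitudes φ₁ = -6.469°, φ₂ = 46.426° and longitude difference Δλ = 128.820°:
cos c = sin φ₁ sin φ₂ + cos φ₁ cos φ₂ cos Δλ = (-0.1127)(0.7245) + (0.9936)(0.6893)(-0.6269) = -0.51097,
so c = arccos(-0.51097) = 2.10711 rad.
Distance = R·c = 1737.4 × 2.1071 ≈ 3661 km.

3661 km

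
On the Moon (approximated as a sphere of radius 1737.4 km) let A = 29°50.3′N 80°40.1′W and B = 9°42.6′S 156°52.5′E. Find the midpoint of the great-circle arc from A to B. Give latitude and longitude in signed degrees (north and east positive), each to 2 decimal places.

20.12°, -148.52°

The central angle between A and B is δ = 2.1445 rad.
With f = 0.5, the slerp weights are sin((1−f)δ)/sin δ = 1.0457 and sin(fδ)/sin δ = 1.0457.
Weighted sum of the unit vectors: (1.0457)·(0.1407,-0.8560,0.4976) + (1.0457)·(-0.9065,0.3871,-0.1687) = (-0.8008, -0.4903, 0.3439).
Converting back: φ = atan2(z, √(x²+y²)) = 20.12°, λ = atan2(y, x) = -148.52°.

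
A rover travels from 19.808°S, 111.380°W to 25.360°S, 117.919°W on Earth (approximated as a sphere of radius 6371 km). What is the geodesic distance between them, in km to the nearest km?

Let φ₁ = -0.3457 rad, φ₂ = -0.4426 rad, and Δλ = -0.1141 rad.
cos c = sin φ₁ sin φ₂ + cos φ₁ cos φ₂ cos Δλ = (-0.3389)(-0.4283) + (0.9408)(0.9036)(0.9935) = 0.98978,
so c = arccos(0.98978) = 0.14310 rad.
Distance = R·c = 6371 × 0.1431 ≈ 912 km.

912 km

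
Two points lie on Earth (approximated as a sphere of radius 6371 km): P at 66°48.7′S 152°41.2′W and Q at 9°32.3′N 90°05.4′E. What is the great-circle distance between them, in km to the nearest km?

In radians: φ₁ = -1.1661, φ₂ = 0.1665, Δλ = -117.223° = -2.0459 rad.
Haversine: a = sin²(Δφ/2) + cos φ₁ cos φ₂ sin²(Δλ/2) = 0.3820 + (0.3938)(0.9862)(0.7287) = 0.66498.
Central angle c = 2·arcsin(√a) = 1.90706 rad.
Distance = R·c = 6371 × 1.9071 ≈ 12150 km.

12150 km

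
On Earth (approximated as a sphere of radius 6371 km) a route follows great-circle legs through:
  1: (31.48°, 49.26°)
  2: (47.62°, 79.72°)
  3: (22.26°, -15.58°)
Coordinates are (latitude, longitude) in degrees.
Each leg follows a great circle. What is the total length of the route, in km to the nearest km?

11716 km

Leg 1→2: central angle 0.4923 rad, distance 3136.4 km.
Leg 2→3: central angle 1.3467 rad, distance 8580.0 km.
Total: 3136.4 + 8580.0 ≈ 11716 km.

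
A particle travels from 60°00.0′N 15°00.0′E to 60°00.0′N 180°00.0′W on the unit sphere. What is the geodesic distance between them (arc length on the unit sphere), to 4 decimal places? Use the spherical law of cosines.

1.0373

In radians: φ₁ = 1.0472, φ₂ = 1.0472, Δλ = 165.000° = 2.8798 rad.
cos c = sin φ₁ sin φ₂ + cos φ₁ cos φ₂ cos Δλ = (0.8660)(0.8660) + (0.5000)(0.5000)(-0.9659) = 0.50852,
so c = arccos(0.50852) = 1.03733 rad.
On the unit sphere the arc length equals the central angle: 1.0373.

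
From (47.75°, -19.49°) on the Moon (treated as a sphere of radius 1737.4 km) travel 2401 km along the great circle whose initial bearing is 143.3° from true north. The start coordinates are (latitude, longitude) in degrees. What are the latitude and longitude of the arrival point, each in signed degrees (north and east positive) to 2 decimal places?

-22.99°, 20.13°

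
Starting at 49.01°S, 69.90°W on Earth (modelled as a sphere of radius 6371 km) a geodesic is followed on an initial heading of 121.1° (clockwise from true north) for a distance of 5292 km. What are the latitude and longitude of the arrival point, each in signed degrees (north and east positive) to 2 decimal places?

Angular distance δ = d/R = 5292/6371 = 0.83064 rad; initial bearing θ = 2.1136 rad.
sin φ₂ = sin φ₁ cos δ + cos φ₁ sin δ cos θ = (-0.7548)(0.6744) + (0.6559)(0.7384)(-0.5165) = -0.7592, so φ₂ = -49.40°.
Δλ = atan2(sin θ sin δ cos φ₁, cos δ − sin φ₁ sin φ₂) = atan2(0.4147, 0.1013) = 76.270°.
λ₂ = -69.900° + 76.270° = 6.37°.

-49.40°, 6.37°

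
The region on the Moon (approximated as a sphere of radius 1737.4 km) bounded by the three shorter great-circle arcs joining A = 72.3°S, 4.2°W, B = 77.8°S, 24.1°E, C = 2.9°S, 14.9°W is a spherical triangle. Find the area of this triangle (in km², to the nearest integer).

165566 km²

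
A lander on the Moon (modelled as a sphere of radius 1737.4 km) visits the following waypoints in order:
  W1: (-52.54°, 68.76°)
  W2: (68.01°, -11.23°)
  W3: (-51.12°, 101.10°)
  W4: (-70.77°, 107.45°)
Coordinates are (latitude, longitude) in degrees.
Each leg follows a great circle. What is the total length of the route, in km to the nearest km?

9043 km

Leg W1→W2: central angle 2.3412 rad, distance 4067.6 km.
Leg W2→W3: central angle 2.5169 rad, distance 4372.8 km.
Leg W3→W4: central angle 0.3467 rad, distance 602.4 km.
Total: 4067.6 + 4372.8 + 602.4 ≈ 9043 km.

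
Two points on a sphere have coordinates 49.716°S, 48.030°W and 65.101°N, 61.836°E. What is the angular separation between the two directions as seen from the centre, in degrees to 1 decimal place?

141.7°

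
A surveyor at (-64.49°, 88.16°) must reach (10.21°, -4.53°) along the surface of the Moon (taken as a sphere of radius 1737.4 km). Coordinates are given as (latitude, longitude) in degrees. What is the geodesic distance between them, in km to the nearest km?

Let φ₁ = -1.1256 rad, φ₂ = 0.1782 rad, and Δλ = -1.6177 rad.
Haversine: a = sin²(Δφ/2) + cos φ₁ cos φ₂ sin²(Δλ/2) = 0.3681 + (0.4307)(0.9842)(0.5235) = 0.58993.
Central angle c = 2·arcsin(√a) = 1.75165 rad.
Distance = R·c = 1737.4 × 1.7516 ≈ 3043 km.

3043 km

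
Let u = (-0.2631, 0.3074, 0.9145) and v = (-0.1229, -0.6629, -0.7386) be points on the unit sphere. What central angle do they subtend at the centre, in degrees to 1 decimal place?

147.9°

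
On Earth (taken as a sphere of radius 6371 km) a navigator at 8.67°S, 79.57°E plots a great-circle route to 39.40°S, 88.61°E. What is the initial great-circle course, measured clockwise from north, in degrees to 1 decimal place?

166.7°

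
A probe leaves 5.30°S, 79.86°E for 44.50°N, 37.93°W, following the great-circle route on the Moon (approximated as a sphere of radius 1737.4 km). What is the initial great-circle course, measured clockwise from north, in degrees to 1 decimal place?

316.6°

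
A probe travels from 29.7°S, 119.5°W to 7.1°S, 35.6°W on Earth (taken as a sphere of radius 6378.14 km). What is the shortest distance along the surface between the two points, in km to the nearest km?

With latitudes φ₁ = -29.700°, φ₂ = -7.100° and longitude difference Δλ = 83.900°:
cos c = sin φ₁ sin φ₂ + cos φ₁ cos φ₂ cos Δλ = (-0.4955)(-0.1236) + (0.8686)(0.9923)(0.1063) = 0.15284,
so c = arccos(0.15284) = 1.41736 rad.
Distance = R·c = 6378.14 × 1.4174 ≈ 9040 km.

9040 km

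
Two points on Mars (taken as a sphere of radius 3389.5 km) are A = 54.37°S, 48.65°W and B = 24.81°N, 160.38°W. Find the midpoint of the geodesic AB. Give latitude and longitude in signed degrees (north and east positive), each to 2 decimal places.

-24.11°, -122.36°

Central angle δ = 2.1375 rad. Interpolating on the sphere with fraction f = 0.5:
P = [sin((1−f)δ)·A + sin(fδ)·B] / sin δ = 1.0390·A + 1.0390·B in Cartesian coordinates,
giving P = (-0.4885, -0.7710, -0.4085), i.e. latitude -24.11°, longitude -122.36°.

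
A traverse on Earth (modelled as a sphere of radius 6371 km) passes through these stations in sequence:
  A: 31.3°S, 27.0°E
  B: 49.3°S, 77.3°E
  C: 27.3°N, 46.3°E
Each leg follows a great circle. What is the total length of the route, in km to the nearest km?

13661 km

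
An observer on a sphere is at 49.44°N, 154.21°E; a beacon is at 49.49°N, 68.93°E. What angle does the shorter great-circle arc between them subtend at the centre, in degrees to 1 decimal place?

With latitudes φ₁ = 49.440°, φ₂ = 49.490° and longitude difference Δλ = -85.280°:
Haversine: a = sin²(Δφ/2) + cos φ₁ cos φ₂ sin²(Δλ/2) = 0.0000 + (0.6502)(0.6496)(0.4589) = 0.19381.
Central angle c = 2·arcsin(√a) = 0.91174 rad.
So the angular separation is 52.2°.

52.2°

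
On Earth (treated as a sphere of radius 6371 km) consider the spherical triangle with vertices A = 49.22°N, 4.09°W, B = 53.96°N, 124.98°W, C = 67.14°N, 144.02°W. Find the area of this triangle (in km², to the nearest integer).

6421174 km²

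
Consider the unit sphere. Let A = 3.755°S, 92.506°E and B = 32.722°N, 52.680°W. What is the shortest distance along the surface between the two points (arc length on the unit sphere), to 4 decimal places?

Let φ₁ = -0.0655 rad, φ₂ = 0.5711 rad, and Δλ = -2.5340 rad.
cos c = sin φ₁ sin φ₂ + cos φ₁ cos φ₂ cos Δλ = (-0.0655)(0.5406) + (0.9979)(0.8413)(-0.8210) = -0.72464,
so c = arccos(-0.72464) = 2.38130 rad.
On the unit sphere the arc length equals the central angle: 2.3813.

2.3813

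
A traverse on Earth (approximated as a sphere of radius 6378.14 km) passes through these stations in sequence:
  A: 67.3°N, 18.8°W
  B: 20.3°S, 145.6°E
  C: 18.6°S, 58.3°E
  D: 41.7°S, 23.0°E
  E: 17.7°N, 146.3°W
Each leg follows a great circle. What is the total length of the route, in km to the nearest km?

Leg A→B: central angle 2.3032 rad, distance 14690.2 km.
Leg B→C: central angle 1.4177 rad, distance 9042.1 km.
Leg C→D: central angle 0.6605 rad, distance 4212.5 km.
Leg D→E: central angle 2.6933 rad, distance 17178.1 km.
Total: 14690.2 + 9042.1 + 4212.5 + 17178.1 ≈ 45123 km.

45123 km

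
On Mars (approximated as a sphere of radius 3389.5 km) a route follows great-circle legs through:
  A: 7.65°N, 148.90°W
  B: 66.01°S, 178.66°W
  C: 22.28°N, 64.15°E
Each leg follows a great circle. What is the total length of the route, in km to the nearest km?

Leg A→B: central angle 1.3406 rad, distance 4543.9 km.
Leg B→C: central angle 2.1157 rad, distance 7171.0 km.
Total: 4543.9 + 7171.0 ≈ 11715 km.

11715 km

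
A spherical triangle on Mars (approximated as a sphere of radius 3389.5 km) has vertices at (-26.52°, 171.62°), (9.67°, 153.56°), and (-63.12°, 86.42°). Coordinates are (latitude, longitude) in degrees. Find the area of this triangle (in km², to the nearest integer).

Side lengths (central angles): a = 1.5475, b = 1.1240, c = 0.7019 rad; semiperimeter s = 1.6867.
By l'Huilier's theorem, tan(E/4) = √[tan(s/2) tan((s−a)/2) tan((s−b)/2) tan((s−c)/2)], giving spherical excess E = 0.4390 rad.
Area = E·R² = 0.4390 × (3389.5)² ≈ 5042985 km².

5042985 km²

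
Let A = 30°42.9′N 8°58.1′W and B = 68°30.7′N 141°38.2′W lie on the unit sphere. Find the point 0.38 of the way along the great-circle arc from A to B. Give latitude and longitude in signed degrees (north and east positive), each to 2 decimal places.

57.38°, -23.24°

Central angle δ = 1.3059 rad. Interpolating on the sphere with fraction f = 0.38:
P = [sin((1−f)δ)·A + sin(fδ)·B] / sin δ = 0.7502·A + 0.4933·B in Cartesian coordinates,
giving P = (0.4954, -0.2127, 0.8422), i.e. latitude 57.38°, longitude -23.24°.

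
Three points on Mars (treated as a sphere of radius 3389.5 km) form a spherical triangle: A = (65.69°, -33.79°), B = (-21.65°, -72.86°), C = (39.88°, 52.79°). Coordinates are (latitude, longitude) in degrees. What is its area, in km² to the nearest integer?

Side lengths (central angles): a = 2.2814, b = 0.9233, c = 1.6100 rad; semiperimeter s = 2.4073.
By l'Huilier's theorem, tan(E/4) = √[tan(s/2) tan((s−a)/2) tan((s−b)/2) tan((s−c)/2)], giving spherical excess E = 0.9861 rad.
Area = E·R² = 0.9861 × (3389.5)² ≈ 11329246 km².

11329246 km²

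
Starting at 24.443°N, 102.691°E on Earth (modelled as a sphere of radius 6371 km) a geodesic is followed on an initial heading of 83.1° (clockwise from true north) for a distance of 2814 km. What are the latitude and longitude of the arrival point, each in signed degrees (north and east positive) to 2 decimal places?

Angular distance δ = d/R = 2814/6371 = 0.44169 rad; initial bearing θ = 1.4504 rad.
sin φ₂ = sin φ₁ cos δ + cos φ₁ sin δ cos θ = (0.4138)(0.9040) + (0.9104)(0.4275)(0.1201) = 0.4208, so φ₂ = 24.89°.
Δλ = atan2(sin θ sin δ cos φ₁, cos δ − sin φ₁ sin φ₂) = atan2(0.3863, 0.7299) = 27.892°.
λ₂ = 102.691° + 27.892° = 130.58°.

24.89°, 130.58°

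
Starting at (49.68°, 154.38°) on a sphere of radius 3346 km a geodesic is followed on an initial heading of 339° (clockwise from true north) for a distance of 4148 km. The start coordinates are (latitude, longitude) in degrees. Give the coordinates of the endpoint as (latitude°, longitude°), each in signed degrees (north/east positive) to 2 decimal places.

55.00°, 10.60°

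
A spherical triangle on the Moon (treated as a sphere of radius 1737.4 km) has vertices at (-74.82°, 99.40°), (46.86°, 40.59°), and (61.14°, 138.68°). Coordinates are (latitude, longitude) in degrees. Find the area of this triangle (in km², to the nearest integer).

Side lengths (central angles): a = 0.9365, b = 2.4150, c = 2.2287 rad; semiperimeter s = 2.7901.
By l'Huilier's theorem, tan(E/4) = √[tan(s/2) tan((s−a)/2) tan((s−b)/2) tan((s−c)/2)], giving spherical excess E = 2.2791 rad.
Area = E·R² = 2.2791 × (1737.4)² ≈ 6879521 km².

6879521 km²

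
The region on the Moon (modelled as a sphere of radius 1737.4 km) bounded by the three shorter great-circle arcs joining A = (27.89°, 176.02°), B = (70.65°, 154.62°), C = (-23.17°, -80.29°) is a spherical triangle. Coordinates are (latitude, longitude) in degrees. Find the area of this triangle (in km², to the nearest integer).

Side lengths (central angles): a = 2.1488, b = 1.9567, c = 0.7756 rad; semiperimeter s = 2.4405.
By l'Huilier's theorem, tan(E/4) = √[tan(s/2) tan((s−a)/2) tan((s−b)/2) tan((s−c)/2)], giving spherical excess E = 1.2752 rad.
Area = E·R² = 1.2752 × (1737.4)² ≈ 3849379 km².

3849379 km²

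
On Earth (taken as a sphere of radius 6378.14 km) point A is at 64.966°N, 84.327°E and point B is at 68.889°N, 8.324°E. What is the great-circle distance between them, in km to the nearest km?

In radians: φ₁ = 1.1339, φ₂ = 1.2023, Δλ = -76.003° = -1.3265 rad.
cos c = sin φ₁ sin φ₂ + cos φ₁ cos φ₂ cos Δλ = (0.9061)(0.9329) + (0.4232)(0.3602)(0.2419) = 0.88211,
so c = arccos(0.88211) = 0.49047 rad.
Distance = R·c = 6378.14 × 0.4905 ≈ 3128 km.

3128 km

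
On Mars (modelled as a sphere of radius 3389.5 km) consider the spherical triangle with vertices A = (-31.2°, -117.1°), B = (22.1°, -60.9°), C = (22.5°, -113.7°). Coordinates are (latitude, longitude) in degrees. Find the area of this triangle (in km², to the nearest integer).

5308181 km²

Side lengths (central angles): a = 0.8480, b = 0.9390, c = 1.3223 rad; semiperimeter s = 1.5546.
By l'Huilier's theorem, tan(E/4) = √[tan(s/2) tan((s−a)/2) tan((s−b)/2) tan((s−c)/2)], giving spherical excess E = 0.4620 rad.
Area = E·R² = 0.4620 × (3389.5)² ≈ 5308181 km².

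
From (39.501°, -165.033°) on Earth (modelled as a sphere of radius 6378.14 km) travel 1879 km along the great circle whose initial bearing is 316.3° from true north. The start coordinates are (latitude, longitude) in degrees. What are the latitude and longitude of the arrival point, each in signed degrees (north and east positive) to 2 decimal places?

Angular distance δ = d/R = 1879/6378.14 = 0.29460 rad; initial bearing θ = 5.5205 rad.
sin φ₂ = sin φ₁ cos δ + cos φ₁ sin δ cos θ = (0.6361)(0.9569) + (0.7716)(0.2904)(0.7230) = 0.7707, so φ₂ = 50.41°.
Δλ = atan2(sin θ sin δ cos φ₁, cos δ − sin φ₁ sin φ₂) = atan2(-0.1548, 0.4667) = -18.349°.
λ₂ = -165.033° − 18.349° = -183.38° → 176.62° after wrapping to (−180°, 180°].

50.41°, 176.62°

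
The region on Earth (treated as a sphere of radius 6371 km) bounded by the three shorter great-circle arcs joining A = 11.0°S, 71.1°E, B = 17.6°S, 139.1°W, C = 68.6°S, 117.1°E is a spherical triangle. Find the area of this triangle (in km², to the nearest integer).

Side lengths (central angles): a = 1.3709, b = 1.1302, c = 2.4204 rad; semiperimeter s = 2.4607.
By l'Huilier's theorem, tan(E/4) = √[tan(s/2) tan((s−a)/2) tan((s−b)/2) tan((s−c)/2)], giving spherical excess E = 0.6528 rad.
Area = E·R² = 0.6528 × (6371)² ≈ 26496518 km².

26496518 km²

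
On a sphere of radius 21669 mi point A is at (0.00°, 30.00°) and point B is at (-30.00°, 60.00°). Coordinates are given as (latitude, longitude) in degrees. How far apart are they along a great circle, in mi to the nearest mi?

15661 mi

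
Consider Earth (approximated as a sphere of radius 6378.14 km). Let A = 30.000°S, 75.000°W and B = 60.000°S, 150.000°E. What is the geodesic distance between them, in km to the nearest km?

9208 km

With latitudes φ₁ = -30.000°, φ₂ = -60.000° and longitude difference Δλ = -135.000°:
cos c = sin φ₁ sin φ₂ + cos φ₁ cos φ₂ cos Δλ = (-0.5000)(-0.8660) + (0.8660)(0.5000)(-0.7071) = 0.12683,
so c = arccos(0.12683) = 1.44363 rad.
Distance = R·c = 6378.14 × 1.4436 ≈ 9208 km.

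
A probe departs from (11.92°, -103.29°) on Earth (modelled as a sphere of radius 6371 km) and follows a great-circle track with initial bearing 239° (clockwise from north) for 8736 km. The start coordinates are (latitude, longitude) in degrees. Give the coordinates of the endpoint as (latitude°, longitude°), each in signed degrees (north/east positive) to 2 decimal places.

-26.93°, -173.75°

Angular distance δ = d/R = 8736/6371 = 1.37121 rad; initial bearing θ = 4.1713 rad.
sin φ₂ = sin φ₁ cos δ + cos φ₁ sin δ cos θ = (0.2065)(0.1983) + (0.9784)(0.9801)(-0.5150) = -0.4530, so φ₂ = -26.93°.
Δλ = atan2(sin θ sin δ cos φ₁, cos δ − sin φ₁ sin φ₂) = atan2(-0.8220, 0.2918) = -70.455°.
λ₂ = -103.290° − 70.455° = -173.75°.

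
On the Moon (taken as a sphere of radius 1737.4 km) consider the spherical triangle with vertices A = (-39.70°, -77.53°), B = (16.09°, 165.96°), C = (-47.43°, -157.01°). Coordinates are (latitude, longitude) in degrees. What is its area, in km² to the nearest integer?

Side lengths (central angles): a = 1.2506, b = 0.9698, c = 2.1025 rad; semiperimeter s = 2.1614.
By l'Huilier's theorem, tan(E/4) = √[tan(s/2) tan((s−a)/2) tan((s−b)/2) tan((s−c)/2)], giving spherical excess E = 0.5385 rad.
Area = E·R² = 0.5385 × (1737.4)² ≈ 1625589 km².

1625589 km²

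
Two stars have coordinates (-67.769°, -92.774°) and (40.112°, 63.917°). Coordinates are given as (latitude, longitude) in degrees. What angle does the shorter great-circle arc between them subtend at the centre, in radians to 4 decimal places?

2.6102 rad

With latitudes φ₁ = -67.769°, φ₂ = 40.112° and longitude difference Δλ = 156.691°:
Haversine: a = sin²(Δφ/2) + cos φ₁ cos φ₂ sin²(Δλ/2) = 0.6535 + (0.3783)(0.7648)(0.9592) = 0.93106.
Central angle c = 2·arcsin(√a) = 2.61025 rad.
So the angular separation is 2.6102 rad.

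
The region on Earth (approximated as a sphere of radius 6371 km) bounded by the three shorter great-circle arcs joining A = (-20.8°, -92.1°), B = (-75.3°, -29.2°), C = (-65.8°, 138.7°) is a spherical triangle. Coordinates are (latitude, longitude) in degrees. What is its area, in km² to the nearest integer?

Side lengths (central angles): a = 0.6752, b = 1.4890, c = 1.1023 rad; semiperimeter s = 1.6333.
By l'Huilier's theorem, tan(E/4) = √[tan(s/2) tan((s−a)/2) tan((s−b)/2) tan((s−c)/2)], giving spherical excess E = 0.4154 rad.
Area = E·R² = 0.4154 × (6371)² ≈ 16860774 km².

16860774 km²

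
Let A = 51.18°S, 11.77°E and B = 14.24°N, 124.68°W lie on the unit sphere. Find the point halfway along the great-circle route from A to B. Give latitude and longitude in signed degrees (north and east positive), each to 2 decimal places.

Central angle δ = 2.2550 rad. Interpolating on the sphere with fraction f = 0.5:
P = [sin((1−f)δ)·A + sin(fδ)·B] / sin δ = 1.1657·A + 1.1657·B in Cartesian coordinates,
giving P = (0.0725, -0.7801, -0.6215), i.e. latitude -38.42°, longitude -84.69°.

-38.42°, -84.69°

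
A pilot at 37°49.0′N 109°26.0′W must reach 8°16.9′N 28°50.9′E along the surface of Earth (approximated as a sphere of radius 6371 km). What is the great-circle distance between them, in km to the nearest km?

13308 km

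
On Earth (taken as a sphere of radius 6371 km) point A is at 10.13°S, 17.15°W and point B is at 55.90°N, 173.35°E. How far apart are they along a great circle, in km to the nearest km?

14844 km

With latitudes φ₁ = -10.130°, φ₂ = 55.900° and longitude difference Δλ = -169.500°:
cos c = sin φ₁ sin φ₂ + cos φ₁ cos φ₂ cos Δλ = (-0.1759)(0.8281) + (0.9844)(0.5606)(-0.9833) = -0.68830,
so c = arccos(-0.68830) = 2.32994 rad.
Distance = R·c = 6371 × 2.3299 ≈ 14844 km.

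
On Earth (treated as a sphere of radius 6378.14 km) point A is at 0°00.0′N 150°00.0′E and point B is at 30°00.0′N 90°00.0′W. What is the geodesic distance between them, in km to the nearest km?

With latitudes φ₁ = 0.000°, φ₂ = 30.000° and longitude difference Δλ = 120.000°:
cos c = sin φ₁ sin φ₂ + cos φ₁ cos φ₂ cos Δλ = (0.0000)(0.5000) + (1.0000)(0.8660)(-0.5000) = -0.43301,
so c = arccos(-0.43301) = 2.01863 rad.
Distance = R·c = 6378.14 × 2.0186 ≈ 12875 km.

12875 km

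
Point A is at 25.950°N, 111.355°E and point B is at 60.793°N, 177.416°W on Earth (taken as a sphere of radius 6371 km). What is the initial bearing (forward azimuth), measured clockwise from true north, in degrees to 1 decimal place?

32.8°

Δλ = 71.229° = 1.2432 rad.
y = sin Δλ · cos φ₂ = (0.9468)(0.4880) = 0.4620
x = cos φ₁ sin φ₂ − sin φ₁ cos φ₂ cos Δλ = (0.8992)(0.8729) − (0.4376)(0.4880)(0.3218) = 0.7161
θ = atan2(y, x) = 32.83°, so the bearing is 32.8°.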